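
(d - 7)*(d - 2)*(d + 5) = d^3 - 4*d^2 - 31*d + 70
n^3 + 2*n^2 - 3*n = n*(n - 1)*(n + 3)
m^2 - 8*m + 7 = (m - 7)*(m - 1)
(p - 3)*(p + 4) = p^2 + p - 12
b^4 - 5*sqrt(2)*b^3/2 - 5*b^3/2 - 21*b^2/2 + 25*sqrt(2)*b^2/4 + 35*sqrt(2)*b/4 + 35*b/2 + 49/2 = (b - 7/2)*(b + 1)*(b - 7*sqrt(2)/2)*(b + sqrt(2))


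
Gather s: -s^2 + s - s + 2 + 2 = 4 - s^2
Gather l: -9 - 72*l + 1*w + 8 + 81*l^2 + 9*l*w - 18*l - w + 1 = 81*l^2 + l*(9*w - 90)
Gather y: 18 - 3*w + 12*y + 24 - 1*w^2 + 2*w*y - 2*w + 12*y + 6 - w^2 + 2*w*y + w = -2*w^2 - 4*w + y*(4*w + 24) + 48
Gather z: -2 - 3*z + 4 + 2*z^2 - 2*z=2*z^2 - 5*z + 2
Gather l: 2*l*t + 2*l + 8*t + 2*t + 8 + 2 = l*(2*t + 2) + 10*t + 10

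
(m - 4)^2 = m^2 - 8*m + 16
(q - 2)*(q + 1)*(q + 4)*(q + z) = q^4 + q^3*z + 3*q^3 + 3*q^2*z - 6*q^2 - 6*q*z - 8*q - 8*z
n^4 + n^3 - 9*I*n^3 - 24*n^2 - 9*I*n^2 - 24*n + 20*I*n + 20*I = (n + 1)*(n - 5*I)*(n - 2*I)^2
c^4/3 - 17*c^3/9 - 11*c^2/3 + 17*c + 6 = (c/3 + 1)*(c - 6)*(c - 3)*(c + 1/3)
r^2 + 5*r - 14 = (r - 2)*(r + 7)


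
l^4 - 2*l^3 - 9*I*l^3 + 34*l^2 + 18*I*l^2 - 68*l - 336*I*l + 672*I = (l - 2)*(l - 8*I)*(l - 7*I)*(l + 6*I)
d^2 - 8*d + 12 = (d - 6)*(d - 2)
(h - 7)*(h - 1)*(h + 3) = h^3 - 5*h^2 - 17*h + 21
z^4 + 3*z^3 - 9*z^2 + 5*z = z*(z - 1)^2*(z + 5)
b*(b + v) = b^2 + b*v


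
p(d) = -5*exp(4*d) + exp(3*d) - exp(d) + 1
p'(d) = -20*exp(4*d) + 3*exp(3*d) - exp(d)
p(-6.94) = 1.00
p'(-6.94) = -0.00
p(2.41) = -75466.63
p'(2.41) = -303217.34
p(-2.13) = 0.88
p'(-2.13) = -0.12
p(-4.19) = 0.98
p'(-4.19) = -0.02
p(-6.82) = 1.00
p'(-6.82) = -0.00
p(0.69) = -72.07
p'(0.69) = -294.22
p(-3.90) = 0.98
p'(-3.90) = -0.02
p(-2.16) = 0.89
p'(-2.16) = -0.11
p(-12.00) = 1.00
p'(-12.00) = 0.00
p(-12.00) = 1.00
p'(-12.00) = 0.00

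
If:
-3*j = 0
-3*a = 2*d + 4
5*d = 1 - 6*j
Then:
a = -22/15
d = 1/5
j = 0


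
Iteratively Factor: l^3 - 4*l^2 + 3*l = (l)*(l^2 - 4*l + 3) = l*(l - 1)*(l - 3)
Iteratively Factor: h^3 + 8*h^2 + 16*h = (h + 4)*(h^2 + 4*h) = (h + 4)^2*(h)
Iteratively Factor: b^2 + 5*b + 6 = (b + 2)*(b + 3)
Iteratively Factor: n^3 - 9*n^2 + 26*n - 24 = (n - 2)*(n^2 - 7*n + 12) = (n - 4)*(n - 2)*(n - 3)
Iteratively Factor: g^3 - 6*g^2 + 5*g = (g)*(g^2 - 6*g + 5) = g*(g - 1)*(g - 5)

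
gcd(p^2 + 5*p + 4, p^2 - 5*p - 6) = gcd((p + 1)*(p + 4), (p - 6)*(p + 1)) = p + 1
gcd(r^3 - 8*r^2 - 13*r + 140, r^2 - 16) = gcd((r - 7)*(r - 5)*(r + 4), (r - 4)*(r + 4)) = r + 4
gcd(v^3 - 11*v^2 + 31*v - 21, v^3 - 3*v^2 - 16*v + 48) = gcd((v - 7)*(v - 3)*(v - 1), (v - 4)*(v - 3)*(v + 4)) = v - 3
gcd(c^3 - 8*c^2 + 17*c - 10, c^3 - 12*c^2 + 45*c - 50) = c^2 - 7*c + 10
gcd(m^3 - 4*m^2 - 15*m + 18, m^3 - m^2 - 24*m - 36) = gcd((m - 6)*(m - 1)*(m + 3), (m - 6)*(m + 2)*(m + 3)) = m^2 - 3*m - 18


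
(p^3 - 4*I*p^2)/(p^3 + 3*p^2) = (p - 4*I)/(p + 3)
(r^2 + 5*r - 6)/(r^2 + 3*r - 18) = (r - 1)/(r - 3)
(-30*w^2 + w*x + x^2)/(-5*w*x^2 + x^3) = (6*w + x)/x^2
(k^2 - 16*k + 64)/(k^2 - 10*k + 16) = (k - 8)/(k - 2)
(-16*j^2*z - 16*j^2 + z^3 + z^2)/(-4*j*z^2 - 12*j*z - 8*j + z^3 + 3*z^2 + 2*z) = (4*j + z)/(z + 2)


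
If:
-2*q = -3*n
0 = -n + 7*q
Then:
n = 0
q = 0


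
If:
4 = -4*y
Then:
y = -1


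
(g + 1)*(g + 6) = g^2 + 7*g + 6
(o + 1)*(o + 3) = o^2 + 4*o + 3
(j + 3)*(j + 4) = j^2 + 7*j + 12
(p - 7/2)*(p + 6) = p^2 + 5*p/2 - 21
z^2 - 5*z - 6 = (z - 6)*(z + 1)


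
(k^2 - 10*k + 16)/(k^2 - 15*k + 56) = (k - 2)/(k - 7)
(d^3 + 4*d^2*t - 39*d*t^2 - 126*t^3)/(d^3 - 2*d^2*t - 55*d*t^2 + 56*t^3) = (d^2 - 3*d*t - 18*t^2)/(d^2 - 9*d*t + 8*t^2)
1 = 1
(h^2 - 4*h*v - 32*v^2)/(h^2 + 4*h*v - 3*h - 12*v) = (h - 8*v)/(h - 3)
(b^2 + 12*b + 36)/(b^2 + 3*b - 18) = (b + 6)/(b - 3)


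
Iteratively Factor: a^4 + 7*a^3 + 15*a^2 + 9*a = (a)*(a^3 + 7*a^2 + 15*a + 9) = a*(a + 3)*(a^2 + 4*a + 3) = a*(a + 1)*(a + 3)*(a + 3)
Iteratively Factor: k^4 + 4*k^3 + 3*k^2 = (k)*(k^3 + 4*k^2 + 3*k) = k^2*(k^2 + 4*k + 3) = k^2*(k + 3)*(k + 1)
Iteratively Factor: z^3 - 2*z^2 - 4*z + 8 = (z - 2)*(z^2 - 4) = (z - 2)^2*(z + 2)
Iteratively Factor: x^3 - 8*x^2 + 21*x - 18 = (x - 3)*(x^2 - 5*x + 6) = (x - 3)^2*(x - 2)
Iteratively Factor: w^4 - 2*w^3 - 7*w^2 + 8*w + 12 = (w - 2)*(w^3 - 7*w - 6) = (w - 3)*(w - 2)*(w^2 + 3*w + 2) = (w - 3)*(w - 2)*(w + 2)*(w + 1)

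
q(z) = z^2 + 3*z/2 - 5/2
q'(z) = 2*z + 3/2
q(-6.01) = 24.61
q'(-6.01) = -10.52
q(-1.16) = -2.89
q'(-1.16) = -0.82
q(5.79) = 39.71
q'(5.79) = 13.08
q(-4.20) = 8.84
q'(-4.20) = -6.90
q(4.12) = 20.65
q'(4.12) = 9.74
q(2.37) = 6.67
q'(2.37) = 6.24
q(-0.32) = -2.88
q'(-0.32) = 0.86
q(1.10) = 0.36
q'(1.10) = 3.70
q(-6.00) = 24.50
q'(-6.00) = -10.50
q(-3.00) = 2.00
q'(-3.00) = -4.50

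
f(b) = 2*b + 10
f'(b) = 2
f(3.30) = 16.60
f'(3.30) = 2.00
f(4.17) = 18.34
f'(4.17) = 2.00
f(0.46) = 10.92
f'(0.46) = 2.00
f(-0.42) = 9.16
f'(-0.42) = 2.00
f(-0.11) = 9.78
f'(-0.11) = 2.00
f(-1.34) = 7.32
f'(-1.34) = 2.00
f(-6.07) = -2.14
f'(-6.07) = 2.00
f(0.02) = 10.04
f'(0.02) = 2.00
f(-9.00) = -8.00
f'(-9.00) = 2.00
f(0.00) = 10.00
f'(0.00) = 2.00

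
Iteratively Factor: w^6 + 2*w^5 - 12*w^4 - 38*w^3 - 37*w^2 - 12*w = (w + 1)*(w^5 + w^4 - 13*w^3 - 25*w^2 - 12*w) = (w - 4)*(w + 1)*(w^4 + 5*w^3 + 7*w^2 + 3*w) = (w - 4)*(w + 1)^2*(w^3 + 4*w^2 + 3*w) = w*(w - 4)*(w + 1)^2*(w^2 + 4*w + 3) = w*(w - 4)*(w + 1)^2*(w + 3)*(w + 1)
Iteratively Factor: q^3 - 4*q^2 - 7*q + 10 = (q - 1)*(q^2 - 3*q - 10) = (q - 5)*(q - 1)*(q + 2)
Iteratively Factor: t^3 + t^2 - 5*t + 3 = (t + 3)*(t^2 - 2*t + 1) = (t - 1)*(t + 3)*(t - 1)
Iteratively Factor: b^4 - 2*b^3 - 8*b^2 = (b)*(b^3 - 2*b^2 - 8*b) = b*(b + 2)*(b^2 - 4*b) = b^2*(b + 2)*(b - 4)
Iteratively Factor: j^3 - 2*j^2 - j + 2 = (j + 1)*(j^2 - 3*j + 2) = (j - 2)*(j + 1)*(j - 1)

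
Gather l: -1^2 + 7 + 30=36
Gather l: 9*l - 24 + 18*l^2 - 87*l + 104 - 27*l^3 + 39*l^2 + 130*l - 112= -27*l^3 + 57*l^2 + 52*l - 32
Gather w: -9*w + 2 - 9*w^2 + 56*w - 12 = -9*w^2 + 47*w - 10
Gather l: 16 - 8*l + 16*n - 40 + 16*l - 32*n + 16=8*l - 16*n - 8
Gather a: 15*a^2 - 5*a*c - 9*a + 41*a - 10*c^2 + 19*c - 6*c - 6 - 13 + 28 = 15*a^2 + a*(32 - 5*c) - 10*c^2 + 13*c + 9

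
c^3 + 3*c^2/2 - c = c*(c - 1/2)*(c + 2)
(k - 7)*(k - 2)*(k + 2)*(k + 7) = k^4 - 53*k^2 + 196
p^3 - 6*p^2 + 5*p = p*(p - 5)*(p - 1)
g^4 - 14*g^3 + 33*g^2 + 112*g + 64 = (g - 8)^2*(g + 1)^2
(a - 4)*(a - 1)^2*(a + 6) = a^4 - 27*a^2 + 50*a - 24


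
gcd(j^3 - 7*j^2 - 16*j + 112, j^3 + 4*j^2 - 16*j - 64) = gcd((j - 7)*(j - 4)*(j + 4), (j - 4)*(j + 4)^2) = j^2 - 16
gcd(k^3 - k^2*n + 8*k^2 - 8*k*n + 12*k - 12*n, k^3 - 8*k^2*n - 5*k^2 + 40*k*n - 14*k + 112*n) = k + 2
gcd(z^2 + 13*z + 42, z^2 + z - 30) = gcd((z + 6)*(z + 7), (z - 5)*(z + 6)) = z + 6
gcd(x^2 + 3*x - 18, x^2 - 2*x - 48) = x + 6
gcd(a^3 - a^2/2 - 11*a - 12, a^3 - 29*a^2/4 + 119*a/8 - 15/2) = a - 4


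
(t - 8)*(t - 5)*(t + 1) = t^3 - 12*t^2 + 27*t + 40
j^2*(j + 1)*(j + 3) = j^4 + 4*j^3 + 3*j^2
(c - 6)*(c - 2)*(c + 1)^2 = c^4 - 6*c^3 - 3*c^2 + 16*c + 12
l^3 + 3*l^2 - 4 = (l - 1)*(l + 2)^2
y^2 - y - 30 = (y - 6)*(y + 5)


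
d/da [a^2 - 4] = 2*a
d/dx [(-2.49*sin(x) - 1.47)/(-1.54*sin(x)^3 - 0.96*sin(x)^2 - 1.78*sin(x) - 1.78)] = (-7.6692*sin(x)^3 - 9.1818*sin(x)^2 - 2.8224*sin(x) + 1.8156)*cos(x)/(2.3716*sin(x)^6 + 2.9568*sin(x)^5 + 6.404*sin(x)^4 + 8.9*sin(x)^3 + 6.586*sin(x)^2 + 6.3368*sin(x) + 3.1684)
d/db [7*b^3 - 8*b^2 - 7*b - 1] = 21*b^2 - 16*b - 7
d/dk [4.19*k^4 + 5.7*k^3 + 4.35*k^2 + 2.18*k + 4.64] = 16.76*k^3 + 17.1*k^2 + 8.7*k + 2.18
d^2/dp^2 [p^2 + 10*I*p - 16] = 2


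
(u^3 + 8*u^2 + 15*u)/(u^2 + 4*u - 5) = u*(u + 3)/(u - 1)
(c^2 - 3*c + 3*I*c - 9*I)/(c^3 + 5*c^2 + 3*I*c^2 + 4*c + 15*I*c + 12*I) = (c - 3)/(c^2 + 5*c + 4)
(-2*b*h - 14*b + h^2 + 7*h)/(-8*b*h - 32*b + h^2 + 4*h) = (2*b*h + 14*b - h^2 - 7*h)/(8*b*h + 32*b - h^2 - 4*h)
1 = 1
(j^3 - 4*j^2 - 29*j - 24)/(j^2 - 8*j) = j + 4 + 3/j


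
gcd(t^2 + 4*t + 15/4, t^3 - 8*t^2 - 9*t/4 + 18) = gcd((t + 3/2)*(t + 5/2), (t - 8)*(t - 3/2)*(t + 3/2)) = t + 3/2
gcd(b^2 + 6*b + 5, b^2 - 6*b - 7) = b + 1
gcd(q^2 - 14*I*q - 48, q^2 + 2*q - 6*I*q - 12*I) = q - 6*I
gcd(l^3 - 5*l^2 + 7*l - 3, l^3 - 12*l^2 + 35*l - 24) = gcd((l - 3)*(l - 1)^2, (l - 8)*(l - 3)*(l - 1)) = l^2 - 4*l + 3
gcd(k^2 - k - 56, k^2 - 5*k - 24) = k - 8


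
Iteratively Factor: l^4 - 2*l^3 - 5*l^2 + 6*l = (l)*(l^3 - 2*l^2 - 5*l + 6) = l*(l + 2)*(l^2 - 4*l + 3) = l*(l - 1)*(l + 2)*(l - 3)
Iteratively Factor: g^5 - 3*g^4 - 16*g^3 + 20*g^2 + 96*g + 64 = (g - 4)*(g^4 + g^3 - 12*g^2 - 28*g - 16) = (g - 4)*(g + 2)*(g^3 - g^2 - 10*g - 8) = (g - 4)*(g + 1)*(g + 2)*(g^2 - 2*g - 8) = (g - 4)^2*(g + 1)*(g + 2)*(g + 2)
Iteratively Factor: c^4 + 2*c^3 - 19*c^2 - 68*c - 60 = (c + 3)*(c^3 - c^2 - 16*c - 20) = (c + 2)*(c + 3)*(c^2 - 3*c - 10) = (c - 5)*(c + 2)*(c + 3)*(c + 2)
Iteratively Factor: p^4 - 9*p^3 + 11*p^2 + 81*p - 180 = (p - 5)*(p^3 - 4*p^2 - 9*p + 36) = (p - 5)*(p - 3)*(p^2 - p - 12) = (p - 5)*(p - 3)*(p + 3)*(p - 4)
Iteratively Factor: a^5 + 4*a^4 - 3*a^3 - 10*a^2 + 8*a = (a + 2)*(a^4 + 2*a^3 - 7*a^2 + 4*a) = (a - 1)*(a + 2)*(a^3 + 3*a^2 - 4*a) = a*(a - 1)*(a + 2)*(a^2 + 3*a - 4) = a*(a - 1)^2*(a + 2)*(a + 4)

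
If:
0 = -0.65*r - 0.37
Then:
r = -0.57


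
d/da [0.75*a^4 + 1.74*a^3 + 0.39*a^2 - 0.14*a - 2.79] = 3.0*a^3 + 5.22*a^2 + 0.78*a - 0.14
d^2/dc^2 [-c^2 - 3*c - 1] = -2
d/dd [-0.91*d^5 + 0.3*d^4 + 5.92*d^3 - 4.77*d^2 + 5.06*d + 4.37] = -4.55*d^4 + 1.2*d^3 + 17.76*d^2 - 9.54*d + 5.06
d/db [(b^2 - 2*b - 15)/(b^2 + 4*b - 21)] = 6*(b^2 - 2*b + 17)/(b^4 + 8*b^3 - 26*b^2 - 168*b + 441)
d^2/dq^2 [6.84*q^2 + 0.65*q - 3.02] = 13.6800000000000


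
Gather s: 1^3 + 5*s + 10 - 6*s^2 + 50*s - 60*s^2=-66*s^2 + 55*s + 11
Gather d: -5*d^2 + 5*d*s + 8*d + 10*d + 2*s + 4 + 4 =-5*d^2 + d*(5*s + 18) + 2*s + 8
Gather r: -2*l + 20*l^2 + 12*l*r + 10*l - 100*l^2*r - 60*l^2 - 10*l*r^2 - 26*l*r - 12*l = -40*l^2 - 10*l*r^2 - 4*l + r*(-100*l^2 - 14*l)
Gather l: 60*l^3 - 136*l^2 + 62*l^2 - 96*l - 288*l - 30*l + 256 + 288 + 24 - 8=60*l^3 - 74*l^2 - 414*l + 560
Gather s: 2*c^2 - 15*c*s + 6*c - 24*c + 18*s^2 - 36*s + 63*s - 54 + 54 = 2*c^2 - 18*c + 18*s^2 + s*(27 - 15*c)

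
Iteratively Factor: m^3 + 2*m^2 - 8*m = (m - 2)*(m^2 + 4*m) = (m - 2)*(m + 4)*(m)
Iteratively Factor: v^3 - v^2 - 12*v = (v - 4)*(v^2 + 3*v) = v*(v - 4)*(v + 3)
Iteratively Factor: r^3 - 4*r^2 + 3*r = (r)*(r^2 - 4*r + 3) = r*(r - 1)*(r - 3)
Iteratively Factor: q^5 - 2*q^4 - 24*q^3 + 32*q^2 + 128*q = (q + 4)*(q^4 - 6*q^3 + 32*q) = (q - 4)*(q + 4)*(q^3 - 2*q^2 - 8*q) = (q - 4)^2*(q + 4)*(q^2 + 2*q) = (q - 4)^2*(q + 2)*(q + 4)*(q)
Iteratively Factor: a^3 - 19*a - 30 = (a - 5)*(a^2 + 5*a + 6) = (a - 5)*(a + 3)*(a + 2)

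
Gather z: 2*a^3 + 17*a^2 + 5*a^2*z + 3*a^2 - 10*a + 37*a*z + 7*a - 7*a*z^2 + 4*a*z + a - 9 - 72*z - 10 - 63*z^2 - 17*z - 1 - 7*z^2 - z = 2*a^3 + 20*a^2 - 2*a + z^2*(-7*a - 70) + z*(5*a^2 + 41*a - 90) - 20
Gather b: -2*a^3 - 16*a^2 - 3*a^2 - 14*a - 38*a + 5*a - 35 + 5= -2*a^3 - 19*a^2 - 47*a - 30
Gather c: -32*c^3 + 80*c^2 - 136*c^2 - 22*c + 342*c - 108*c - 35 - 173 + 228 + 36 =-32*c^3 - 56*c^2 + 212*c + 56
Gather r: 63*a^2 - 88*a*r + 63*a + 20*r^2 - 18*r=63*a^2 + 63*a + 20*r^2 + r*(-88*a - 18)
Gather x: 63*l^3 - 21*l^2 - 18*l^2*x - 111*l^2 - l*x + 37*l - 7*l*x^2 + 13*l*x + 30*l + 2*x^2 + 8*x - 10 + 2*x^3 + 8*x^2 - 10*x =63*l^3 - 132*l^2 + 67*l + 2*x^3 + x^2*(10 - 7*l) + x*(-18*l^2 + 12*l - 2) - 10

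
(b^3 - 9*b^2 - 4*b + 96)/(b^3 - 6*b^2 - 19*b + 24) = (b - 4)/(b - 1)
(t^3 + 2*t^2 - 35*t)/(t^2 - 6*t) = (t^2 + 2*t - 35)/(t - 6)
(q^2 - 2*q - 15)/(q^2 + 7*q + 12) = (q - 5)/(q + 4)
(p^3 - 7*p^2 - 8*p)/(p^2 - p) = (p^2 - 7*p - 8)/(p - 1)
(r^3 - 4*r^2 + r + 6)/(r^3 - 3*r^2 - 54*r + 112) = (r^2 - 2*r - 3)/(r^2 - r - 56)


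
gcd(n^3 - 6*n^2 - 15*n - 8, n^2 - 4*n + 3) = 1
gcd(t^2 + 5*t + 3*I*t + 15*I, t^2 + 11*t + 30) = t + 5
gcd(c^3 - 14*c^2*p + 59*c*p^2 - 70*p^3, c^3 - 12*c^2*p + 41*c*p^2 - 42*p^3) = c^2 - 9*c*p + 14*p^2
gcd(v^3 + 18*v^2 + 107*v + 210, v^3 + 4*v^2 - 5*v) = v + 5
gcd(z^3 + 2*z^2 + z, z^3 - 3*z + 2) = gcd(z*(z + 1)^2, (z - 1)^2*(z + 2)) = 1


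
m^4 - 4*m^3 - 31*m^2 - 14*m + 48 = (m - 8)*(m - 1)*(m + 2)*(m + 3)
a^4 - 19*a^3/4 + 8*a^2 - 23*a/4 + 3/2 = (a - 2)*(a - 1)^2*(a - 3/4)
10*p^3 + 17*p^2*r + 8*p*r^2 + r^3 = (p + r)*(2*p + r)*(5*p + r)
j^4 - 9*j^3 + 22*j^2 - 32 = (j - 4)^2*(j - 2)*(j + 1)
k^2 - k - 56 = (k - 8)*(k + 7)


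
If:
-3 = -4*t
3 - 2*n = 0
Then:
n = 3/2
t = 3/4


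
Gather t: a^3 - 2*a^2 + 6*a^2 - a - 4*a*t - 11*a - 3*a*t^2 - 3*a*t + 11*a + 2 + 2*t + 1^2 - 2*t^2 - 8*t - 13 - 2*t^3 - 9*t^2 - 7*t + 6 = a^3 + 4*a^2 - a - 2*t^3 + t^2*(-3*a - 11) + t*(-7*a - 13) - 4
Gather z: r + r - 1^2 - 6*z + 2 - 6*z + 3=2*r - 12*z + 4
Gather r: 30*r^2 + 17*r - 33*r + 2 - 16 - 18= 30*r^2 - 16*r - 32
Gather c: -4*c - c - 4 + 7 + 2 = 5 - 5*c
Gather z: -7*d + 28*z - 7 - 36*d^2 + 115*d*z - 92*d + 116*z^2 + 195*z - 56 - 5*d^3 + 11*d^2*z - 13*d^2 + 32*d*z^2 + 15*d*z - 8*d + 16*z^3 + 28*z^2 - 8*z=-5*d^3 - 49*d^2 - 107*d + 16*z^3 + z^2*(32*d + 144) + z*(11*d^2 + 130*d + 215) - 63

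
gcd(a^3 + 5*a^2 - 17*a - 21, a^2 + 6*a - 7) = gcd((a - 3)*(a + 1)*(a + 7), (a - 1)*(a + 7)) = a + 7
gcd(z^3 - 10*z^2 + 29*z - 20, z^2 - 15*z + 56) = 1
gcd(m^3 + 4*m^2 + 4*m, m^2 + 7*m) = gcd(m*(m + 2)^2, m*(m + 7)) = m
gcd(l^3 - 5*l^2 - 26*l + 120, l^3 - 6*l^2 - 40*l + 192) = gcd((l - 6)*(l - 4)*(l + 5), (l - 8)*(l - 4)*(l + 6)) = l - 4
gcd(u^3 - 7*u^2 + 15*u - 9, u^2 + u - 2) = u - 1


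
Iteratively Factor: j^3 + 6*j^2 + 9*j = (j)*(j^2 + 6*j + 9) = j*(j + 3)*(j + 3)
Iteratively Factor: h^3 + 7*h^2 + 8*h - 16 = (h + 4)*(h^2 + 3*h - 4) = (h + 4)^2*(h - 1)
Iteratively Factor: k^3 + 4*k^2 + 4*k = (k + 2)*(k^2 + 2*k) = k*(k + 2)*(k + 2)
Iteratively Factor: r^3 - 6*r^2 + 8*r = (r - 4)*(r^2 - 2*r) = (r - 4)*(r - 2)*(r)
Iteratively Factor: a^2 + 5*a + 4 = (a + 4)*(a + 1)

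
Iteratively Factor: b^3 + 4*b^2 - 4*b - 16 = (b - 2)*(b^2 + 6*b + 8) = (b - 2)*(b + 4)*(b + 2)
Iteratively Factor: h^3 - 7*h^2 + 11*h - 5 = (h - 1)*(h^2 - 6*h + 5) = (h - 1)^2*(h - 5)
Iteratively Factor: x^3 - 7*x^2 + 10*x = (x - 2)*(x^2 - 5*x) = (x - 5)*(x - 2)*(x)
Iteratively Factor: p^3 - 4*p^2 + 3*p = (p - 3)*(p^2 - p) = (p - 3)*(p - 1)*(p)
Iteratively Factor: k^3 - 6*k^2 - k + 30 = (k - 5)*(k^2 - k - 6) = (k - 5)*(k - 3)*(k + 2)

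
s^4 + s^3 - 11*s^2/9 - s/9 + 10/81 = (s - 2/3)*(s - 1/3)*(s + 1/3)*(s + 5/3)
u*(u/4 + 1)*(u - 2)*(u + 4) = u^4/4 + 3*u^3/2 - 8*u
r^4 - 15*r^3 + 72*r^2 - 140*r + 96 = (r - 8)*(r - 3)*(r - 2)^2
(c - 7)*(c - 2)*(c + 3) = c^3 - 6*c^2 - 13*c + 42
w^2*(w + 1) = w^3 + w^2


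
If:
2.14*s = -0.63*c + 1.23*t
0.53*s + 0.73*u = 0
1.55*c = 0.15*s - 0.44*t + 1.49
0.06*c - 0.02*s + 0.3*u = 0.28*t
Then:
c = 0.87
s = -0.10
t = 0.27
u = 0.07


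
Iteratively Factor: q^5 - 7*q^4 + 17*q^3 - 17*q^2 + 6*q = (q)*(q^4 - 7*q^3 + 17*q^2 - 17*q + 6) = q*(q - 2)*(q^3 - 5*q^2 + 7*q - 3) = q*(q - 3)*(q - 2)*(q^2 - 2*q + 1) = q*(q - 3)*(q - 2)*(q - 1)*(q - 1)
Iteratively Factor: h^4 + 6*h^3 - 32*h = (h - 2)*(h^3 + 8*h^2 + 16*h) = (h - 2)*(h + 4)*(h^2 + 4*h) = h*(h - 2)*(h + 4)*(h + 4)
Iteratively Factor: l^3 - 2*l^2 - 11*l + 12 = (l - 4)*(l^2 + 2*l - 3) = (l - 4)*(l + 3)*(l - 1)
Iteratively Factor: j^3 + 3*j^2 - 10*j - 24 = (j + 4)*(j^2 - j - 6) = (j - 3)*(j + 4)*(j + 2)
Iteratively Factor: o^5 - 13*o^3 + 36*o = (o)*(o^4 - 13*o^2 + 36) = o*(o + 3)*(o^3 - 3*o^2 - 4*o + 12) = o*(o - 2)*(o + 3)*(o^2 - o - 6) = o*(o - 3)*(o - 2)*(o + 3)*(o + 2)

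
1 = 1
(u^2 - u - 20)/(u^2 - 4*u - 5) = (u + 4)/(u + 1)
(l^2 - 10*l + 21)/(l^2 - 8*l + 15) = (l - 7)/(l - 5)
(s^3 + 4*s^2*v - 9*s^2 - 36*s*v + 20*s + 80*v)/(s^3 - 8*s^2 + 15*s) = (s^2 + 4*s*v - 4*s - 16*v)/(s*(s - 3))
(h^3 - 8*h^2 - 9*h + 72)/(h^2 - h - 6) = (h^2 - 5*h - 24)/(h + 2)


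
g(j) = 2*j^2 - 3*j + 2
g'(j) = 4*j - 3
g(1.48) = 1.94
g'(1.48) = 2.92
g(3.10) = 11.92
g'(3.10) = 9.40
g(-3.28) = 33.36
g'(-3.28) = -16.12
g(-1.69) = 12.78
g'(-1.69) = -9.76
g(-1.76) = 13.48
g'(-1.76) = -10.04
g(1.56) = 2.19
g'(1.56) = 3.24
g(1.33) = 1.55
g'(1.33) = 2.32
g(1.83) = 3.21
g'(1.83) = 4.32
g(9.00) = 137.00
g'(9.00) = 33.00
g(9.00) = 137.00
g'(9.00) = 33.00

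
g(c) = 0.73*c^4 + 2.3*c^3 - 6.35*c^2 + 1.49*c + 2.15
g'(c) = 2.92*c^3 + 6.9*c^2 - 12.7*c + 1.49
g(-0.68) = -2.37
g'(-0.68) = 12.40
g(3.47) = 132.80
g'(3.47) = 162.51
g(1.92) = 7.80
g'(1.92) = 23.21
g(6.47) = 1648.11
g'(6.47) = 999.01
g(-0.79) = -3.84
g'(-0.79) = 14.39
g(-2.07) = -35.14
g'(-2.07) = 31.45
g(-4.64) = -32.87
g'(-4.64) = -82.73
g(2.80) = 51.90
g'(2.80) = 84.13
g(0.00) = 2.15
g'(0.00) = 1.49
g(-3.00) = -62.44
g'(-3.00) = 22.85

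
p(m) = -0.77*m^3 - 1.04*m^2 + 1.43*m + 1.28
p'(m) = -2.31*m^2 - 2.08*m + 1.43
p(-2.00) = 0.42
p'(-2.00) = -3.65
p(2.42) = -12.26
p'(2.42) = -17.13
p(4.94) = -109.86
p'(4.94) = -65.22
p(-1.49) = -0.61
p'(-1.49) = -0.60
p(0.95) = 1.04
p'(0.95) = -2.63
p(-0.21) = 0.94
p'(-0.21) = 1.76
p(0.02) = 1.31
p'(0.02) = 1.39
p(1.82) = -4.20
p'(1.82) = -10.01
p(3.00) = -24.58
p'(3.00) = -25.60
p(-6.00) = 121.58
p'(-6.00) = -69.25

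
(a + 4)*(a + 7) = a^2 + 11*a + 28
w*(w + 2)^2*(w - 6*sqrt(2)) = w^4 - 6*sqrt(2)*w^3 + 4*w^3 - 24*sqrt(2)*w^2 + 4*w^2 - 24*sqrt(2)*w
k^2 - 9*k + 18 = (k - 6)*(k - 3)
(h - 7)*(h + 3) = h^2 - 4*h - 21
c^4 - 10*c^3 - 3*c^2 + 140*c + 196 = (c - 7)^2*(c + 2)^2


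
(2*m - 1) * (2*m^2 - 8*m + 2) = 4*m^3 - 18*m^2 + 12*m - 2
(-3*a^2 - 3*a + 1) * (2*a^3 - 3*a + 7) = -6*a^5 - 6*a^4 + 11*a^3 - 12*a^2 - 24*a + 7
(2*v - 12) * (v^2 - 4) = 2*v^3 - 12*v^2 - 8*v + 48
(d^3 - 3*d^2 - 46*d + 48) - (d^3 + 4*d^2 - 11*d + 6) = -7*d^2 - 35*d + 42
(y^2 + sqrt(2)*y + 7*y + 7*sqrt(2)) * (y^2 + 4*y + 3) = y^4 + sqrt(2)*y^3 + 11*y^3 + 11*sqrt(2)*y^2 + 31*y^2 + 21*y + 31*sqrt(2)*y + 21*sqrt(2)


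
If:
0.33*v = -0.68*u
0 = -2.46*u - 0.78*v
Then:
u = 0.00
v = 0.00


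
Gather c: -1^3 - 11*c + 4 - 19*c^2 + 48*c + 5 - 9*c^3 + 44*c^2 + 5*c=-9*c^3 + 25*c^2 + 42*c + 8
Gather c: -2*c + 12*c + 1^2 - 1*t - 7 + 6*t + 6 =10*c + 5*t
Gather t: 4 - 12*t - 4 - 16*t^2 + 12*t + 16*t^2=0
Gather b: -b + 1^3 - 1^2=-b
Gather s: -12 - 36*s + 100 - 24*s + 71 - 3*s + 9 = 168 - 63*s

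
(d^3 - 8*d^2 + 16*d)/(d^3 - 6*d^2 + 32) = d/(d + 2)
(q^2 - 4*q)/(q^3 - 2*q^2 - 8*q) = 1/(q + 2)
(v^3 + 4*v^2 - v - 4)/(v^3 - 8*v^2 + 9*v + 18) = (v^2 + 3*v - 4)/(v^2 - 9*v + 18)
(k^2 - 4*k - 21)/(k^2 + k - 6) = (k - 7)/(k - 2)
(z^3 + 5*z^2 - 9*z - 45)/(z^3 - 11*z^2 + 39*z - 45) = (z^2 + 8*z + 15)/(z^2 - 8*z + 15)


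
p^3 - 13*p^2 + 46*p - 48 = (p - 8)*(p - 3)*(p - 2)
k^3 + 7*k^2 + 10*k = k*(k + 2)*(k + 5)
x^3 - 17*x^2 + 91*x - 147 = (x - 7)^2*(x - 3)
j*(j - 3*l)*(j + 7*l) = j^3 + 4*j^2*l - 21*j*l^2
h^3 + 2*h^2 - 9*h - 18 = (h - 3)*(h + 2)*(h + 3)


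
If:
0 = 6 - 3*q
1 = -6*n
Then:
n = -1/6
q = 2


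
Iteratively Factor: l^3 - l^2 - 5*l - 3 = (l + 1)*(l^2 - 2*l - 3) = (l + 1)^2*(l - 3)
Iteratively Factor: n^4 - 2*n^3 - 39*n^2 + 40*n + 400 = (n - 5)*(n^3 + 3*n^2 - 24*n - 80) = (n - 5)*(n + 4)*(n^2 - n - 20) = (n - 5)^2*(n + 4)*(n + 4)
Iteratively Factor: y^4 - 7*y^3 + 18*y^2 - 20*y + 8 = (y - 2)*(y^3 - 5*y^2 + 8*y - 4) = (y - 2)*(y - 1)*(y^2 - 4*y + 4) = (y - 2)^2*(y - 1)*(y - 2)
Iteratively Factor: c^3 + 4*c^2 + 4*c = (c + 2)*(c^2 + 2*c) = (c + 2)^2*(c)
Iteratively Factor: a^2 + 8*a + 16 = (a + 4)*(a + 4)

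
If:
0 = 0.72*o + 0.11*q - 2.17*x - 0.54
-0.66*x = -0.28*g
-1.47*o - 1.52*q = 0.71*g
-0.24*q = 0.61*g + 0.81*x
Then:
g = 0.43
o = 1.56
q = -1.71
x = 0.18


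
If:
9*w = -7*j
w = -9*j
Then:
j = 0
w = 0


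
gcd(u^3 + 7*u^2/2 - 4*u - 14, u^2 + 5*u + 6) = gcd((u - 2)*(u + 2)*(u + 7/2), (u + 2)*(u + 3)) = u + 2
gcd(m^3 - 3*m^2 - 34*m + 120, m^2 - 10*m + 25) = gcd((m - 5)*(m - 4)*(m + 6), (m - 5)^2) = m - 5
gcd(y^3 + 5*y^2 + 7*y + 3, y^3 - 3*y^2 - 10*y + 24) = y + 3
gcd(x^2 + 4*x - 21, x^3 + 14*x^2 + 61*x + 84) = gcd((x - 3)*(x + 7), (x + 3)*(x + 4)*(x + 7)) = x + 7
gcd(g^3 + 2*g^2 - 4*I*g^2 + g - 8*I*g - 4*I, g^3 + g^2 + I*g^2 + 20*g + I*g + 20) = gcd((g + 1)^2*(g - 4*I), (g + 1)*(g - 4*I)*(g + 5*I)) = g^2 + g*(1 - 4*I) - 4*I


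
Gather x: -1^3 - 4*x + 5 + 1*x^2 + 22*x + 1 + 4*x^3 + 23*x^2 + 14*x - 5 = 4*x^3 + 24*x^2 + 32*x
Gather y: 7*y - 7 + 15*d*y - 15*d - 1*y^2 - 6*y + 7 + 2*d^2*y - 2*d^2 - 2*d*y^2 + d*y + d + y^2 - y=-2*d^2 - 2*d*y^2 - 14*d + y*(2*d^2 + 16*d)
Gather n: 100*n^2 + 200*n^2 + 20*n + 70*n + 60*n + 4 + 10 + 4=300*n^2 + 150*n + 18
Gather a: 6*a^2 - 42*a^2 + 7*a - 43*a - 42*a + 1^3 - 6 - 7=-36*a^2 - 78*a - 12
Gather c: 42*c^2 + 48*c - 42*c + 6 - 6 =42*c^2 + 6*c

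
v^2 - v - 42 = (v - 7)*(v + 6)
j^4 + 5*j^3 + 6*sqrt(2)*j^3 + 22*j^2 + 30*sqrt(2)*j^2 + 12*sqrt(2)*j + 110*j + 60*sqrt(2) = (j + 5)*(j + sqrt(2))*(j + 2*sqrt(2))*(j + 3*sqrt(2))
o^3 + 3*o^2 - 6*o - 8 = (o - 2)*(o + 1)*(o + 4)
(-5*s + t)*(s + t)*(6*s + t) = -30*s^3 - 29*s^2*t + 2*s*t^2 + t^3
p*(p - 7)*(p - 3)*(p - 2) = p^4 - 12*p^3 + 41*p^2 - 42*p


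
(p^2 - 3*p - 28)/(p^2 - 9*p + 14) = (p + 4)/(p - 2)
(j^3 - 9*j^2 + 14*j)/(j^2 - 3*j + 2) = j*(j - 7)/(j - 1)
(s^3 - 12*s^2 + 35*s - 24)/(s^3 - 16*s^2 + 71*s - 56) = (s - 3)/(s - 7)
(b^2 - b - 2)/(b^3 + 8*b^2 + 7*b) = (b - 2)/(b*(b + 7))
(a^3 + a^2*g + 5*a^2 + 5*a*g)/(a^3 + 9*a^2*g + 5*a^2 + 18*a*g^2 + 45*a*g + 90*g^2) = a*(a + g)/(a^2 + 9*a*g + 18*g^2)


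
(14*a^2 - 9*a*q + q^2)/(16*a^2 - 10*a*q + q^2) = (-7*a + q)/(-8*a + q)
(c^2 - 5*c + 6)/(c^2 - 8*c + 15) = (c - 2)/(c - 5)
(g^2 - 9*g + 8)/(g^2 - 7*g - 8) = (g - 1)/(g + 1)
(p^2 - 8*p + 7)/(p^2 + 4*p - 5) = (p - 7)/(p + 5)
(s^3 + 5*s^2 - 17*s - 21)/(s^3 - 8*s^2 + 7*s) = (s^3 + 5*s^2 - 17*s - 21)/(s*(s^2 - 8*s + 7))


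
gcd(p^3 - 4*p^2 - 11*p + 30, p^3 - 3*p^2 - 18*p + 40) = p^2 - 7*p + 10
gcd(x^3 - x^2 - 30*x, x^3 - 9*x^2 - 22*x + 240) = x^2 - x - 30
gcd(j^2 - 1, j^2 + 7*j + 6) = j + 1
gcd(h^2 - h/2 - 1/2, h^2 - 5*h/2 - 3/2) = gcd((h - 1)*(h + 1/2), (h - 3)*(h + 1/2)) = h + 1/2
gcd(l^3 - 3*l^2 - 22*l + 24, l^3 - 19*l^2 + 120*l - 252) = l - 6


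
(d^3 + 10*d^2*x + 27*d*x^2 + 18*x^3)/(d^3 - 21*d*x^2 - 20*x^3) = (-d^2 - 9*d*x - 18*x^2)/(-d^2 + d*x + 20*x^2)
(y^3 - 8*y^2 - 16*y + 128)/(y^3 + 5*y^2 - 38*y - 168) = (y^2 - 12*y + 32)/(y^2 + y - 42)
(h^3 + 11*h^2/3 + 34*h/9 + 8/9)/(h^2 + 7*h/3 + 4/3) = (3*h^2 + 7*h + 2)/(3*(h + 1))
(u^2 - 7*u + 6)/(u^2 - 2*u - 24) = (u - 1)/(u + 4)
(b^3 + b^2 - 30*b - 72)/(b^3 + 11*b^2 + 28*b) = (b^2 - 3*b - 18)/(b*(b + 7))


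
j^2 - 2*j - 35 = (j - 7)*(j + 5)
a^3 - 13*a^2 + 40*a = a*(a - 8)*(a - 5)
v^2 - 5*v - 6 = (v - 6)*(v + 1)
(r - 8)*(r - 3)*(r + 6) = r^3 - 5*r^2 - 42*r + 144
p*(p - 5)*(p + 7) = p^3 + 2*p^2 - 35*p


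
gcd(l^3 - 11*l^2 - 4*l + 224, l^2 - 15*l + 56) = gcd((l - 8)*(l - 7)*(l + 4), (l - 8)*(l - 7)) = l^2 - 15*l + 56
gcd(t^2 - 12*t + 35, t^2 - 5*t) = t - 5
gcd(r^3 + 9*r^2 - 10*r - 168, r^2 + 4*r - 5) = 1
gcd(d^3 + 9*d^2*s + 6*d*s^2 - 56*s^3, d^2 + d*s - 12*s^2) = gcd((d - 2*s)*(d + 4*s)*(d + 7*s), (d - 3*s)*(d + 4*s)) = d + 4*s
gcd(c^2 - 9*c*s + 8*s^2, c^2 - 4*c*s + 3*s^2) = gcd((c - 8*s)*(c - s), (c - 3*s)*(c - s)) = -c + s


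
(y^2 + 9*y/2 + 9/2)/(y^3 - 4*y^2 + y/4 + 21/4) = 2*(2*y^2 + 9*y + 9)/(4*y^3 - 16*y^2 + y + 21)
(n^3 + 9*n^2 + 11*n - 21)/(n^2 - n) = n + 10 + 21/n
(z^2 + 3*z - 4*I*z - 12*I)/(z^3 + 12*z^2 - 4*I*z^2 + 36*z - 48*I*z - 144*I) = (z + 3)/(z^2 + 12*z + 36)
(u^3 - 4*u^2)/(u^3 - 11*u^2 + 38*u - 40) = u^2/(u^2 - 7*u + 10)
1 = 1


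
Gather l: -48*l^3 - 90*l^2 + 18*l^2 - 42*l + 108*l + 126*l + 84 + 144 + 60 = -48*l^3 - 72*l^2 + 192*l + 288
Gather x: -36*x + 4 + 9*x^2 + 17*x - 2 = 9*x^2 - 19*x + 2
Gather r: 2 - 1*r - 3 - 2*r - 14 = -3*r - 15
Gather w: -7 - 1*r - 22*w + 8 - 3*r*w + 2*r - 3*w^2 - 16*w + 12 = r - 3*w^2 + w*(-3*r - 38) + 13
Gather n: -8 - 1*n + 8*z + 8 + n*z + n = n*z + 8*z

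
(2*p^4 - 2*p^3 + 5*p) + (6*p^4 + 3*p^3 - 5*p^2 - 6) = 8*p^4 + p^3 - 5*p^2 + 5*p - 6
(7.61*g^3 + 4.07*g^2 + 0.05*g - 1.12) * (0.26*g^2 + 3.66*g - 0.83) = 1.9786*g^5 + 28.9108*g^4 + 8.5929*g^3 - 3.4863*g^2 - 4.1407*g + 0.9296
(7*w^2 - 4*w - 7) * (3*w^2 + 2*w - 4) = 21*w^4 + 2*w^3 - 57*w^2 + 2*w + 28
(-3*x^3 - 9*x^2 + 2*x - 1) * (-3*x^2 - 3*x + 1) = 9*x^5 + 36*x^4 + 18*x^3 - 12*x^2 + 5*x - 1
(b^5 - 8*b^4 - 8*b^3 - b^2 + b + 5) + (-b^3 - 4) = b^5 - 8*b^4 - 9*b^3 - b^2 + b + 1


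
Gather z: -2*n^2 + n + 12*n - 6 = -2*n^2 + 13*n - 6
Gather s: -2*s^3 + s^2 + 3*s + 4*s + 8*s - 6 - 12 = -2*s^3 + s^2 + 15*s - 18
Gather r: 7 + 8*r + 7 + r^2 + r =r^2 + 9*r + 14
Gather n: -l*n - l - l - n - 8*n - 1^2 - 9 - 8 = -2*l + n*(-l - 9) - 18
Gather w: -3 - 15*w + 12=9 - 15*w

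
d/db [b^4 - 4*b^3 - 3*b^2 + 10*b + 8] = 4*b^3 - 12*b^2 - 6*b + 10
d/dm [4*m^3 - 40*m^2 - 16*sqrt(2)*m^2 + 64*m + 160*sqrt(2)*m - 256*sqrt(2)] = 12*m^2 - 80*m - 32*sqrt(2)*m + 64 + 160*sqrt(2)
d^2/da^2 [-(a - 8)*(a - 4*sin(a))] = 2*(16 - 2*a)*sin(a) + 8*cos(a) - 2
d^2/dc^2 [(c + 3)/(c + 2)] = 2/(c + 2)^3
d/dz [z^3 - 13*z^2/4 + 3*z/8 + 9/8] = 3*z^2 - 13*z/2 + 3/8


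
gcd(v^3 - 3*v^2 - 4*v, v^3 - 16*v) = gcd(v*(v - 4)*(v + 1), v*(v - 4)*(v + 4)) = v^2 - 4*v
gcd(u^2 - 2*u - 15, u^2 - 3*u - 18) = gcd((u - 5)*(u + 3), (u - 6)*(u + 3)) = u + 3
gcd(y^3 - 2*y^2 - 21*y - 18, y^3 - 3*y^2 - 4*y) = y + 1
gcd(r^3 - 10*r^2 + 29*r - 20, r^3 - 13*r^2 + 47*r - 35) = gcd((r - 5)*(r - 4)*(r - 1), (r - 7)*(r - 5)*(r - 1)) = r^2 - 6*r + 5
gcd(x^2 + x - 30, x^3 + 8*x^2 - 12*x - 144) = x + 6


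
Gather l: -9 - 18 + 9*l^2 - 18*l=9*l^2 - 18*l - 27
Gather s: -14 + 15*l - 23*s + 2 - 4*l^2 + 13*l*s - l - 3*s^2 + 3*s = -4*l^2 + 14*l - 3*s^2 + s*(13*l - 20) - 12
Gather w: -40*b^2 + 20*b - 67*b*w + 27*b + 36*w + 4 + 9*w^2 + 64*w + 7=-40*b^2 + 47*b + 9*w^2 + w*(100 - 67*b) + 11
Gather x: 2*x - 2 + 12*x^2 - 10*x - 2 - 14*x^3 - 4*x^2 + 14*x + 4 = -14*x^3 + 8*x^2 + 6*x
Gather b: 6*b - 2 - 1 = 6*b - 3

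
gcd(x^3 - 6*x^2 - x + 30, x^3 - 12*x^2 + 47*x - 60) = x^2 - 8*x + 15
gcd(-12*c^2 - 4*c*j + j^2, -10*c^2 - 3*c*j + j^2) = 2*c + j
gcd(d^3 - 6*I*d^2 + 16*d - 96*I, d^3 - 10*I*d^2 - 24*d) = d^2 - 10*I*d - 24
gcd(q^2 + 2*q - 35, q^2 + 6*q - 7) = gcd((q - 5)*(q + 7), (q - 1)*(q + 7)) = q + 7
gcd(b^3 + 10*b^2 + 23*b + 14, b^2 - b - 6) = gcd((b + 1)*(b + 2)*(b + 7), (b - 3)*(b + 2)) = b + 2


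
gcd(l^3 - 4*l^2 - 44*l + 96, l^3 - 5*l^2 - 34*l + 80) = l^2 - 10*l + 16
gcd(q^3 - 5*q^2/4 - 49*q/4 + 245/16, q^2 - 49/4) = q^2 - 49/4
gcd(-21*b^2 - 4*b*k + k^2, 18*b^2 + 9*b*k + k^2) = 3*b + k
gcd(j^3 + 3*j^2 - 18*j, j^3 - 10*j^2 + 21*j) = j^2 - 3*j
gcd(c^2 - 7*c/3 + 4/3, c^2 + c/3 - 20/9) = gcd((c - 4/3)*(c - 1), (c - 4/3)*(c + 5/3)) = c - 4/3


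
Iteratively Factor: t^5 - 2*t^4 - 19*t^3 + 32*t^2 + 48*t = (t + 4)*(t^4 - 6*t^3 + 5*t^2 + 12*t) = (t - 3)*(t + 4)*(t^3 - 3*t^2 - 4*t) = t*(t - 3)*(t + 4)*(t^2 - 3*t - 4) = t*(t - 3)*(t + 1)*(t + 4)*(t - 4)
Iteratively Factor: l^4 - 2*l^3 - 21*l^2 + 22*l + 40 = (l - 2)*(l^3 - 21*l - 20) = (l - 2)*(l + 4)*(l^2 - 4*l - 5) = (l - 5)*(l - 2)*(l + 4)*(l + 1)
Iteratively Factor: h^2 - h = (h - 1)*(h)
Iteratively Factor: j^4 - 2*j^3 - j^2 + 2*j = (j - 2)*(j^3 - j) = (j - 2)*(j + 1)*(j^2 - j) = j*(j - 2)*(j + 1)*(j - 1)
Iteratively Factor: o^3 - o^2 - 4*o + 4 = (o + 2)*(o^2 - 3*o + 2) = (o - 2)*(o + 2)*(o - 1)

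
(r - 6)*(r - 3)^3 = r^4 - 15*r^3 + 81*r^2 - 189*r + 162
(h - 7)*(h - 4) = h^2 - 11*h + 28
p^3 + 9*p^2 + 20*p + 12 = (p + 1)*(p + 2)*(p + 6)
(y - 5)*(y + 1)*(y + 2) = y^3 - 2*y^2 - 13*y - 10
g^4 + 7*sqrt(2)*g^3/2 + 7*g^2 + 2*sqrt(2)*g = g*(g + sqrt(2)/2)*(g + sqrt(2))*(g + 2*sqrt(2))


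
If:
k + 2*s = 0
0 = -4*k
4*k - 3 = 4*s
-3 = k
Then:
No Solution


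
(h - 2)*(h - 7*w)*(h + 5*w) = h^3 - 2*h^2*w - 2*h^2 - 35*h*w^2 + 4*h*w + 70*w^2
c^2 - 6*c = c*(c - 6)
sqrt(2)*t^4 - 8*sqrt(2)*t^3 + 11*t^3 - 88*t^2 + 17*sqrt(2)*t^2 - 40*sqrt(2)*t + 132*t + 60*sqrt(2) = (t - 6)*(t - 2)*(t + 5*sqrt(2))*(sqrt(2)*t + 1)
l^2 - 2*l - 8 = (l - 4)*(l + 2)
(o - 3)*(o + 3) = o^2 - 9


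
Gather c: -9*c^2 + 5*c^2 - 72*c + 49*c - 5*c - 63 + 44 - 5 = -4*c^2 - 28*c - 24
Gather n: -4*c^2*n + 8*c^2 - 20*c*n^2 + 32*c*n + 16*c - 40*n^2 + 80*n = 8*c^2 + 16*c + n^2*(-20*c - 40) + n*(-4*c^2 + 32*c + 80)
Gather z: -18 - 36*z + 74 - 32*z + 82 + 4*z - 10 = 128 - 64*z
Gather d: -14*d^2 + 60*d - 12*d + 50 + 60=-14*d^2 + 48*d + 110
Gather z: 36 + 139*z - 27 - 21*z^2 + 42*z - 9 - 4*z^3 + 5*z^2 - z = -4*z^3 - 16*z^2 + 180*z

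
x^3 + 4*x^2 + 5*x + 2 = (x + 1)^2*(x + 2)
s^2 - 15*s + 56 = (s - 8)*(s - 7)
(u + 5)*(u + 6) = u^2 + 11*u + 30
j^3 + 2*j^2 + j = j*(j + 1)^2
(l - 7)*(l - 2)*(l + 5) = l^3 - 4*l^2 - 31*l + 70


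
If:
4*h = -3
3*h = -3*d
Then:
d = 3/4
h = -3/4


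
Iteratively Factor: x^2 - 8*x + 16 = (x - 4)*(x - 4)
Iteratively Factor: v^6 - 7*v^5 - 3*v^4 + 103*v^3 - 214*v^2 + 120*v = (v - 3)*(v^5 - 4*v^4 - 15*v^3 + 58*v^2 - 40*v) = (v - 5)*(v - 3)*(v^4 + v^3 - 10*v^2 + 8*v) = v*(v - 5)*(v - 3)*(v^3 + v^2 - 10*v + 8) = v*(v - 5)*(v - 3)*(v - 1)*(v^2 + 2*v - 8) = v*(v - 5)*(v - 3)*(v - 2)*(v - 1)*(v + 4)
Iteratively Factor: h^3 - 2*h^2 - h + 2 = (h - 2)*(h^2 - 1) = (h - 2)*(h + 1)*(h - 1)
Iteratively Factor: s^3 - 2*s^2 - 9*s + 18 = (s - 3)*(s^2 + s - 6) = (s - 3)*(s - 2)*(s + 3)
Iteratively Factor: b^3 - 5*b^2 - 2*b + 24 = (b - 4)*(b^2 - b - 6) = (b - 4)*(b - 3)*(b + 2)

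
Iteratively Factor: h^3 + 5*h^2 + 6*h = (h)*(h^2 + 5*h + 6) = h*(h + 3)*(h + 2)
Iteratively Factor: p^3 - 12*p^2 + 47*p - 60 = (p - 3)*(p^2 - 9*p + 20) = (p - 4)*(p - 3)*(p - 5)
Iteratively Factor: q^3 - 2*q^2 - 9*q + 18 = (q + 3)*(q^2 - 5*q + 6) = (q - 3)*(q + 3)*(q - 2)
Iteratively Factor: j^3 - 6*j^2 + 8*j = (j)*(j^2 - 6*j + 8) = j*(j - 4)*(j - 2)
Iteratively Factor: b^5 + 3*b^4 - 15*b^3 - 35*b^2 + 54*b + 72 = (b + 3)*(b^4 - 15*b^2 + 10*b + 24) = (b + 3)*(b + 4)*(b^3 - 4*b^2 + b + 6) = (b + 1)*(b + 3)*(b + 4)*(b^2 - 5*b + 6) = (b - 2)*(b + 1)*(b + 3)*(b + 4)*(b - 3)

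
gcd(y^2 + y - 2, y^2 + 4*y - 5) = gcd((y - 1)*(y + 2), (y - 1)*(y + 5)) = y - 1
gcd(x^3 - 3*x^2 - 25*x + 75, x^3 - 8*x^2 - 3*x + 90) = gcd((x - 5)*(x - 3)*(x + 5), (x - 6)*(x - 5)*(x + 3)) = x - 5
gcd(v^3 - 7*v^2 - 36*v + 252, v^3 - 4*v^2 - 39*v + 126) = v^2 - v - 42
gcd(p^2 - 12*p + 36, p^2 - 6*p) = p - 6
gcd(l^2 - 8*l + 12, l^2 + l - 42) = l - 6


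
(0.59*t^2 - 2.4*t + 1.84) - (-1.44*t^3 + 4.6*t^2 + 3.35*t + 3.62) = 1.44*t^3 - 4.01*t^2 - 5.75*t - 1.78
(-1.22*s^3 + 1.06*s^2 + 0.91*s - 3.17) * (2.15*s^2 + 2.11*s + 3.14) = -2.623*s^5 - 0.2952*s^4 + 0.3623*s^3 - 1.567*s^2 - 3.8313*s - 9.9538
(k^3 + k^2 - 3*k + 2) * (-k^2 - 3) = -k^5 - k^4 - 5*k^2 + 9*k - 6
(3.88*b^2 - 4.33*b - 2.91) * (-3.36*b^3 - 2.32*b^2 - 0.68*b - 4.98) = -13.0368*b^5 + 5.5472*b^4 + 17.1848*b^3 - 9.6268*b^2 + 23.5422*b + 14.4918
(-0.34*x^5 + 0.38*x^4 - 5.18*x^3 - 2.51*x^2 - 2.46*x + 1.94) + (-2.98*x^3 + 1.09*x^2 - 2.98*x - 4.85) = -0.34*x^5 + 0.38*x^4 - 8.16*x^3 - 1.42*x^2 - 5.44*x - 2.91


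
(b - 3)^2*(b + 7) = b^3 + b^2 - 33*b + 63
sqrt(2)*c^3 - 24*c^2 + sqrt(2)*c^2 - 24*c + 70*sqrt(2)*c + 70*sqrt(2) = (c - 7*sqrt(2))*(c - 5*sqrt(2))*(sqrt(2)*c + sqrt(2))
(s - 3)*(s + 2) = s^2 - s - 6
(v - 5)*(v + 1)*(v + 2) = v^3 - 2*v^2 - 13*v - 10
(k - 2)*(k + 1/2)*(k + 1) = k^3 - k^2/2 - 5*k/2 - 1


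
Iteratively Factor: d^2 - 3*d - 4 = (d + 1)*(d - 4)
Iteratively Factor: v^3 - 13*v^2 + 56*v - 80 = (v - 4)*(v^2 - 9*v + 20) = (v - 4)^2*(v - 5)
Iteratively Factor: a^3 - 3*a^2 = (a)*(a^2 - 3*a) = a^2*(a - 3)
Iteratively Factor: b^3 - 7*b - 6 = (b + 1)*(b^2 - b - 6) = (b - 3)*(b + 1)*(b + 2)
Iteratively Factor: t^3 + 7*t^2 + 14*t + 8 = (t + 4)*(t^2 + 3*t + 2) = (t + 2)*(t + 4)*(t + 1)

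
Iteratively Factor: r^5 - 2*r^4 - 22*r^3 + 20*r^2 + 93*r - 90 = (r - 1)*(r^4 - r^3 - 23*r^2 - 3*r + 90) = (r - 5)*(r - 1)*(r^3 + 4*r^2 - 3*r - 18) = (r - 5)*(r - 1)*(r + 3)*(r^2 + r - 6) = (r - 5)*(r - 1)*(r + 3)^2*(r - 2)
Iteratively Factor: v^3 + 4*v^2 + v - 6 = (v - 1)*(v^2 + 5*v + 6) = (v - 1)*(v + 2)*(v + 3)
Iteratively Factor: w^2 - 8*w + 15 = (w - 3)*(w - 5)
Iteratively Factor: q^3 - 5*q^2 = (q - 5)*(q^2) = q*(q - 5)*(q)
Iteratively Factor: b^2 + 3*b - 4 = (b + 4)*(b - 1)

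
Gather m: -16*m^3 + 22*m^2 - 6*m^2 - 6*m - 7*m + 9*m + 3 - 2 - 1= -16*m^3 + 16*m^2 - 4*m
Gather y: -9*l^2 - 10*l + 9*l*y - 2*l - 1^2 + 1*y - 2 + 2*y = -9*l^2 - 12*l + y*(9*l + 3) - 3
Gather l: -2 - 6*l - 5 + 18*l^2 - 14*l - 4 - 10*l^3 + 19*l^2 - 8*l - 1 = -10*l^3 + 37*l^2 - 28*l - 12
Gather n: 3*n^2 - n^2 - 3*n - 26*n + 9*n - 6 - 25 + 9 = 2*n^2 - 20*n - 22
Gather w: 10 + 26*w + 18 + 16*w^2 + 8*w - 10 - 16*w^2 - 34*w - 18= 0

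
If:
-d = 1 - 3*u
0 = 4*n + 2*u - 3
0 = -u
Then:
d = -1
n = 3/4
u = 0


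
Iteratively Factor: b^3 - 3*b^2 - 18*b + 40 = (b + 4)*(b^2 - 7*b + 10) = (b - 5)*(b + 4)*(b - 2)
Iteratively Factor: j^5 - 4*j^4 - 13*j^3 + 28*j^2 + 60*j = (j - 5)*(j^4 + j^3 - 8*j^2 - 12*j) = (j - 5)*(j + 2)*(j^3 - j^2 - 6*j) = (j - 5)*(j - 3)*(j + 2)*(j^2 + 2*j) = (j - 5)*(j - 3)*(j + 2)^2*(j)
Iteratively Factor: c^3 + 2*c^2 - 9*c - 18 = (c + 3)*(c^2 - c - 6) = (c - 3)*(c + 3)*(c + 2)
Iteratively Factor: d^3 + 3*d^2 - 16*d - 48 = (d - 4)*(d^2 + 7*d + 12) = (d - 4)*(d + 4)*(d + 3)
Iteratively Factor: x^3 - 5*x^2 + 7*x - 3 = (x - 3)*(x^2 - 2*x + 1) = (x - 3)*(x - 1)*(x - 1)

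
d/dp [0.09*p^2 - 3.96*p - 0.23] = 0.18*p - 3.96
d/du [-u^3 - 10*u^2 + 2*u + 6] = -3*u^2 - 20*u + 2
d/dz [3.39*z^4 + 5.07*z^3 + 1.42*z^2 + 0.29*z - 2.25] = 13.56*z^3 + 15.21*z^2 + 2.84*z + 0.29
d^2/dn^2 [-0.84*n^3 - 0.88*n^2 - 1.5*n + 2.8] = -5.04*n - 1.76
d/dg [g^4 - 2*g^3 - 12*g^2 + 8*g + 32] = 4*g^3 - 6*g^2 - 24*g + 8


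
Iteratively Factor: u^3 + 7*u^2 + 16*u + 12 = (u + 2)*(u^2 + 5*u + 6) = (u + 2)^2*(u + 3)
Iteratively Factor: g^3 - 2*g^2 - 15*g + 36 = (g - 3)*(g^2 + g - 12) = (g - 3)^2*(g + 4)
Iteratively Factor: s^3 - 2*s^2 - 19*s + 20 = (s - 1)*(s^2 - s - 20) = (s - 5)*(s - 1)*(s + 4)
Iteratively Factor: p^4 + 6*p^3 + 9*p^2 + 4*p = (p + 4)*(p^3 + 2*p^2 + p) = (p + 1)*(p + 4)*(p^2 + p) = p*(p + 1)*(p + 4)*(p + 1)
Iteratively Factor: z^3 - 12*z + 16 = (z + 4)*(z^2 - 4*z + 4) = (z - 2)*(z + 4)*(z - 2)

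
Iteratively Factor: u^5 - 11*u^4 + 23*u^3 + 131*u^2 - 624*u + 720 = (u + 4)*(u^4 - 15*u^3 + 83*u^2 - 201*u + 180) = (u - 5)*(u + 4)*(u^3 - 10*u^2 + 33*u - 36) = (u - 5)*(u - 3)*(u + 4)*(u^2 - 7*u + 12) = (u - 5)*(u - 3)^2*(u + 4)*(u - 4)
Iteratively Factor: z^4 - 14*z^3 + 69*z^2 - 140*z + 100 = (z - 2)*(z^3 - 12*z^2 + 45*z - 50) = (z - 5)*(z - 2)*(z^2 - 7*z + 10) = (z - 5)*(z - 2)^2*(z - 5)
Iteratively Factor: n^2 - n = (n - 1)*(n)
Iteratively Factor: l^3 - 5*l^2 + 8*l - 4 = (l - 2)*(l^2 - 3*l + 2) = (l - 2)^2*(l - 1)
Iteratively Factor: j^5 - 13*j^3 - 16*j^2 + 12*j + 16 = (j - 1)*(j^4 + j^3 - 12*j^2 - 28*j - 16) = (j - 4)*(j - 1)*(j^3 + 5*j^2 + 8*j + 4) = (j - 4)*(j - 1)*(j + 2)*(j^2 + 3*j + 2) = (j - 4)*(j - 1)*(j + 1)*(j + 2)*(j + 2)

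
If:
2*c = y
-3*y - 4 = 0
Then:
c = -2/3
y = -4/3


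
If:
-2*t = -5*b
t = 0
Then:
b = 0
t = 0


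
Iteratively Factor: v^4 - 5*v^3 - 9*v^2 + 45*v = (v + 3)*(v^3 - 8*v^2 + 15*v) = (v - 5)*(v + 3)*(v^2 - 3*v) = v*(v - 5)*(v + 3)*(v - 3)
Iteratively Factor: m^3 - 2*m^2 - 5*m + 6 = (m + 2)*(m^2 - 4*m + 3) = (m - 3)*(m + 2)*(m - 1)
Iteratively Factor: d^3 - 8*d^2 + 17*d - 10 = (d - 2)*(d^2 - 6*d + 5) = (d - 5)*(d - 2)*(d - 1)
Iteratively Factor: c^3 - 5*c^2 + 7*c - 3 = (c - 1)*(c^2 - 4*c + 3) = (c - 3)*(c - 1)*(c - 1)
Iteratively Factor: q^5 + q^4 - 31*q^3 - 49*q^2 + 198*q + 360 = (q - 3)*(q^4 + 4*q^3 - 19*q^2 - 106*q - 120) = (q - 3)*(q + 3)*(q^3 + q^2 - 22*q - 40) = (q - 3)*(q + 3)*(q + 4)*(q^2 - 3*q - 10) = (q - 3)*(q + 2)*(q + 3)*(q + 4)*(q - 5)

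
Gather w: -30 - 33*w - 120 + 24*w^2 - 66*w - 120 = 24*w^2 - 99*w - 270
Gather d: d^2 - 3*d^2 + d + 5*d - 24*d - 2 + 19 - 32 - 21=-2*d^2 - 18*d - 36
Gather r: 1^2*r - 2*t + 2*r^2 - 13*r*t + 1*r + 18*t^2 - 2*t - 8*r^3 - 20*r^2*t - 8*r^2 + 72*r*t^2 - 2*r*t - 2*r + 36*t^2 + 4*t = -8*r^3 + r^2*(-20*t - 6) + r*(72*t^2 - 15*t) + 54*t^2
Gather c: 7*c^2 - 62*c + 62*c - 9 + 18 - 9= 7*c^2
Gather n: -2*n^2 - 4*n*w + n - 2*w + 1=-2*n^2 + n*(1 - 4*w) - 2*w + 1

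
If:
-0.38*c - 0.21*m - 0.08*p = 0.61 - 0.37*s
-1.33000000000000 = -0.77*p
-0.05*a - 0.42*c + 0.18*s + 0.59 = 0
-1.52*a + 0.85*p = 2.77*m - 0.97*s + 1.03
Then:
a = 8.19585184117521 - 0.832570944968772*s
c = 0.527687017258187*s + 0.429065257002952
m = 0.807042540199471*s - 4.33917436115686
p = 1.73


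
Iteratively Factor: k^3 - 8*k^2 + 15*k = (k - 5)*(k^2 - 3*k) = k*(k - 5)*(k - 3)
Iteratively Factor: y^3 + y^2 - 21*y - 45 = (y - 5)*(y^2 + 6*y + 9) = (y - 5)*(y + 3)*(y + 3)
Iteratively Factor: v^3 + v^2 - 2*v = (v - 1)*(v^2 + 2*v) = (v - 1)*(v + 2)*(v)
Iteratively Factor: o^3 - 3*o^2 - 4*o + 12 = (o - 3)*(o^2 - 4) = (o - 3)*(o + 2)*(o - 2)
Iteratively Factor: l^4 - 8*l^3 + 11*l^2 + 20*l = (l)*(l^3 - 8*l^2 + 11*l + 20) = l*(l + 1)*(l^2 - 9*l + 20) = l*(l - 5)*(l + 1)*(l - 4)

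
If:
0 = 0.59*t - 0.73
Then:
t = 1.24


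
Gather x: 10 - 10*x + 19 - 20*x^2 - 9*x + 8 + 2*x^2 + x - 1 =-18*x^2 - 18*x + 36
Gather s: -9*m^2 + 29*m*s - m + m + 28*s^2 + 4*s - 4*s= -9*m^2 + 29*m*s + 28*s^2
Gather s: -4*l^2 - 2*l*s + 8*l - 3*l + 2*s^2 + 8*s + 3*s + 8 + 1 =-4*l^2 + 5*l + 2*s^2 + s*(11 - 2*l) + 9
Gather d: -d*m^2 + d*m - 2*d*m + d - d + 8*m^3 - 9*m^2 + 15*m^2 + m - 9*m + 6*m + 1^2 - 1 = d*(-m^2 - m) + 8*m^3 + 6*m^2 - 2*m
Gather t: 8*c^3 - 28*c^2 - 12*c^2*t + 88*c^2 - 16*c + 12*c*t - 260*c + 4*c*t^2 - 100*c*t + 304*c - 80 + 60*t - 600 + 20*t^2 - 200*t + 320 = 8*c^3 + 60*c^2 + 28*c + t^2*(4*c + 20) + t*(-12*c^2 - 88*c - 140) - 360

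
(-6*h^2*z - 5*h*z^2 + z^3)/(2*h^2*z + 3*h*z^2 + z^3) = (-6*h + z)/(2*h + z)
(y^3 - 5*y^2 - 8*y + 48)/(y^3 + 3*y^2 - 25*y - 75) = (y^2 - 8*y + 16)/(y^2 - 25)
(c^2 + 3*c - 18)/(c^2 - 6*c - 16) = (-c^2 - 3*c + 18)/(-c^2 + 6*c + 16)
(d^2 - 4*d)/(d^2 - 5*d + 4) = d/(d - 1)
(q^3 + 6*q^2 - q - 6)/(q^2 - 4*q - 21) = (-q^3 - 6*q^2 + q + 6)/(-q^2 + 4*q + 21)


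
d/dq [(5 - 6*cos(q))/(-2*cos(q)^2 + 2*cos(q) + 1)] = 4*(3*cos(q)^2 - 5*cos(q) + 4)*sin(q)/(2*cos(q) - cos(2*q))^2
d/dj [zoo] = 0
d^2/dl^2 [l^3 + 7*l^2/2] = 6*l + 7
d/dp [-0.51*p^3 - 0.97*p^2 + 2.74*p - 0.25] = -1.53*p^2 - 1.94*p + 2.74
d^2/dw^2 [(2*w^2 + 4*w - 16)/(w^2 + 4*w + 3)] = 4*(-2*w^3 - 33*w^2 - 114*w - 119)/(w^6 + 12*w^5 + 57*w^4 + 136*w^3 + 171*w^2 + 108*w + 27)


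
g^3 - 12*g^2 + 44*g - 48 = (g - 6)*(g - 4)*(g - 2)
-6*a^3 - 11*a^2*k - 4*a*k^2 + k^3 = (-6*a + k)*(a + k)^2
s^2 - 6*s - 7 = (s - 7)*(s + 1)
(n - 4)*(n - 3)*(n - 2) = n^3 - 9*n^2 + 26*n - 24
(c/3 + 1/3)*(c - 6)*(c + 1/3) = c^3/3 - 14*c^2/9 - 23*c/9 - 2/3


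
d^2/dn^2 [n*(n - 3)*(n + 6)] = 6*n + 6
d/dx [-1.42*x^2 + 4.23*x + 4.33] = 4.23 - 2.84*x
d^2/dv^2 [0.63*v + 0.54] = 0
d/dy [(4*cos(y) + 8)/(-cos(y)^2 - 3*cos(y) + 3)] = 4*(sin(y)^2 - 4*cos(y) - 10)*sin(y)/(cos(y)^2 + 3*cos(y) - 3)^2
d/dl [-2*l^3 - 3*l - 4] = -6*l^2 - 3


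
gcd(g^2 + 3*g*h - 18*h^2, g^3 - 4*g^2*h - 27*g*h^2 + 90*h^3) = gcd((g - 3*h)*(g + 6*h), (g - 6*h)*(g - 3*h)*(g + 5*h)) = g - 3*h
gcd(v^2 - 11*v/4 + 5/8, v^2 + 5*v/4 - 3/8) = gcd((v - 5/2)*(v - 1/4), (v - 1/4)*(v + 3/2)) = v - 1/4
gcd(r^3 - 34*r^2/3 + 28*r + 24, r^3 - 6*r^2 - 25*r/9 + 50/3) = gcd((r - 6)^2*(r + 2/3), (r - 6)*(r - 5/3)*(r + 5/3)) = r - 6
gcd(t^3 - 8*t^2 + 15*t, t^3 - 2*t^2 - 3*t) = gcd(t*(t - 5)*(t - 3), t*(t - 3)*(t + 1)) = t^2 - 3*t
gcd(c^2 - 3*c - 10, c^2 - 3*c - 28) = 1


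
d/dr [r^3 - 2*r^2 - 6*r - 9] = 3*r^2 - 4*r - 6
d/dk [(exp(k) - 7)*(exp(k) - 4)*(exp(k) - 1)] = 3*(exp(2*k) - 8*exp(k) + 13)*exp(k)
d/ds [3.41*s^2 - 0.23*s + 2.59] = 6.82*s - 0.23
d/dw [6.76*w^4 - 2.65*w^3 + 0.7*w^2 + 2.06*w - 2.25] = 27.04*w^3 - 7.95*w^2 + 1.4*w + 2.06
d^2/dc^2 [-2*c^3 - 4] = -12*c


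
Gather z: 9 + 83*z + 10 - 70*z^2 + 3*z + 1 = -70*z^2 + 86*z + 20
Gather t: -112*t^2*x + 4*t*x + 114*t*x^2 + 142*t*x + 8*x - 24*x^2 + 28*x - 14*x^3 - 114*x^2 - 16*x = -112*t^2*x + t*(114*x^2 + 146*x) - 14*x^3 - 138*x^2 + 20*x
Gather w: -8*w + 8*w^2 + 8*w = 8*w^2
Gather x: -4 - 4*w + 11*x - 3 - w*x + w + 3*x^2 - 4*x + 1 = -3*w + 3*x^2 + x*(7 - w) - 6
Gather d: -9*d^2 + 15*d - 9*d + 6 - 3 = -9*d^2 + 6*d + 3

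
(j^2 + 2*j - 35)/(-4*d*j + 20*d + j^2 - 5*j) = (-j - 7)/(4*d - j)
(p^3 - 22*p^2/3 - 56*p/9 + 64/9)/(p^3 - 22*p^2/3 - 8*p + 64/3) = (9*p^2 + 6*p - 8)/(3*(3*p^2 + 2*p - 8))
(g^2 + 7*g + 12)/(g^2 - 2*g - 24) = (g + 3)/(g - 6)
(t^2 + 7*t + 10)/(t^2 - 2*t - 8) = (t + 5)/(t - 4)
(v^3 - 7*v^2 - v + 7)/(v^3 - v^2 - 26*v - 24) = (v^2 - 8*v + 7)/(v^2 - 2*v - 24)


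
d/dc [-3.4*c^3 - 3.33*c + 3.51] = -10.2*c^2 - 3.33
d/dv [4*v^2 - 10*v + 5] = 8*v - 10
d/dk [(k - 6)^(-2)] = -2/(k - 6)^3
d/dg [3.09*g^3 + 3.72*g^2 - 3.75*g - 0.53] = 9.27*g^2 + 7.44*g - 3.75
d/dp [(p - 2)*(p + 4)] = 2*p + 2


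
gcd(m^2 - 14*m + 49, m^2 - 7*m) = m - 7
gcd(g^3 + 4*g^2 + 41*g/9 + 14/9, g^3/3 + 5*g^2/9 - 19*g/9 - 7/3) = g + 1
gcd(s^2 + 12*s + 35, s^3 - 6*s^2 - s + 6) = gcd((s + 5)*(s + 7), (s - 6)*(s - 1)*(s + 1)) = 1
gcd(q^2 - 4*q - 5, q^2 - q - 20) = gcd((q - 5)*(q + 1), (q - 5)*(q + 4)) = q - 5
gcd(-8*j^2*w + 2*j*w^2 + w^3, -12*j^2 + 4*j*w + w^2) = -2*j + w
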